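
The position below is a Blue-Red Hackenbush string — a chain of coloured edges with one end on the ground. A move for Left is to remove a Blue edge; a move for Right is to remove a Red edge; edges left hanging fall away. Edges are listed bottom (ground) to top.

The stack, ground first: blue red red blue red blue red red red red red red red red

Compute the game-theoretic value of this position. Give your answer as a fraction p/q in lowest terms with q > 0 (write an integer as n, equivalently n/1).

2561/8192

Build val(s[:k]) for k = 1..14, string s = blue red red blue red blue red red red red red red red red.
val(b) = { 0 | ∅ } -> 1
val(br) = { 0 | 1 } -> 1/2
val(brr) = { 0 | 1/2 1 } -> 1/4
val(brrb) = { 0 1/4 | 1/2 1 } -> 3/8
val(brrbr) = { 0 1/4 | 3/8 1/2 1 } -> 5/16
val(brrbrb) = { 0 1/4 5/16 | 3/8 1/2 1 } -> 11/32
val(brrbrbr) = { 0 1/4 5/16 | 11/32 3/8 1/2 1 } -> 21/64
val(brrbrbrr) = { 0 1/4 5/16 | 21/64 11/32 3/8 1/2 1 } -> 41/128
val(brrbrbrrr) = { 0 1/4 5/16 | 41/128 21/64 11/32 3/8 1/2 1 } -> 81/256
val(brrbrbrrrr) = { 0 1/4 5/16 | 81/256 41/128 21/64 11/32 3/8 1/2 1 } -> 161/512
val(brrbrbrrrrr) = { 0 1/4 5/16 | 161/512 81/256 41/128 21/64 11/32 3/8 1/2 1 } -> 321/1024
val(brrbrbrrrrrr) = { 0 1/4 5/16 | 321/1024 161/512 81/256 41/128 21/64 11/32 3/8 1/2 1 } -> 641/2048
val(brrbrbrrrrrrr) = { 0 1/4 5/16 | 641/2048 321/1024 161/512 81/256 41/128 21/64 11/32 3/8 1/2 1 } -> 1281/4096
val(brrbrbrrrrrrrr) = { 0 1/4 5/16 | 1281/4096 641/2048 321/1024 161/512 81/256 41/128 21/64 11/32 3/8 1/2 1 } -> 2561/8192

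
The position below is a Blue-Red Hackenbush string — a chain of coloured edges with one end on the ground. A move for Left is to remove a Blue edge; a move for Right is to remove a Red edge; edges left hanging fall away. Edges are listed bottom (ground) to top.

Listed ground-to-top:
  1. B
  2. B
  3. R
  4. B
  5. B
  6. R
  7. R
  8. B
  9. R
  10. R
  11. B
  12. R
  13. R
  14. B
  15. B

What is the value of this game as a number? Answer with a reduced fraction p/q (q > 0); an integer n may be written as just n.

14631/8192

Prefix values for B B R B B R R B R R B R R B B via {L|R} + simplicity:
val(B) = { 0 | (no moves) } so 1
val(BB) = { 0 1 | (no moves) } so 2
val(BBR) = { 0 1 | 2 } so 3/2
val(BBRB) = { 0 1 3/2 | 2 } so 7/4
val(BBRBB) = { 0 1 3/2 7/4 | 2 } so 15/8
val(BBRBBR) = { 0 1 3/2 7/4 | 15/8 2 } so 29/16
val(BBRBBRR) = { 0 1 3/2 7/4 | 29/16 15/8 2 } so 57/32
val(BBRBBRRB) = { 0 1 3/2 7/4 57/32 | 29/16 15/8 2 } so 115/64
val(BBRBBRRBR) = { 0 1 3/2 7/4 57/32 | 115/64 29/16 15/8 2 } so 229/128
val(BBRBBRRBRR) = { 0 1 3/2 7/4 57/32 | 229/128 115/64 29/16 15/8 2 } so 457/256
val(BBRBBRRBRRB) = { 0 1 3/2 7/4 57/32 457/256 | 229/128 115/64 29/16 15/8 2 } so 915/512
val(BBRBBRRBRRBR) = { 0 1 3/2 7/4 57/32 457/256 | 915/512 229/128 115/64 29/16 15/8 2 } so 1829/1024
val(BBRBBRRBRRBRR) = { 0 1 3/2 7/4 57/32 457/256 | 1829/1024 915/512 229/128 115/64 29/16 15/8 2 } so 3657/2048
val(BBRBBRRBRRBRRB) = { 0 1 3/2 7/4 57/32 457/256 3657/2048 | 1829/1024 915/512 229/128 115/64 29/16 15/8 2 } so 7315/4096
val(BBRBBRRBRRBRRBB) = { 0 1 3/2 7/4 57/32 457/256 3657/2048 7315/4096 | 1829/1024 915/512 229/128 115/64 29/16 15/8 2 } so 14631/8192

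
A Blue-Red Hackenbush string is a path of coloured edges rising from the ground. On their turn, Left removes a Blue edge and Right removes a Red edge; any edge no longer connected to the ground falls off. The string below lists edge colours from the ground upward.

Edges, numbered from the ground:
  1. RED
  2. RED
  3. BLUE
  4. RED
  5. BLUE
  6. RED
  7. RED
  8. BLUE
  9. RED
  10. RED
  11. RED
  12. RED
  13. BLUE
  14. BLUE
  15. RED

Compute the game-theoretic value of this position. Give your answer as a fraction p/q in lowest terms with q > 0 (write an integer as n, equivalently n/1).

-14067/8192

value_1 [R]  L=[none]  R=[0]  ⇒ -1
value_2 [RR]  L=[none]  R=[-1,0]  ⇒ -2
value_3 [RRB]  L=[-2]  R=[-1,0]  ⇒ -3/2
value_4 [RRBR]  L=[-2]  R=[-3/2,-1,0]  ⇒ -7/4
value_5 [RRBRB]  L=[-2,-7/4]  R=[-3/2,-1,0]  ⇒ -13/8
value_6 [RRBRBR]  L=[-2,-7/4]  R=[-13/8,-3/2,-1,0]  ⇒ -27/16
value_7 [RRBRBRR]  L=[-2,-7/4]  R=[-27/16,-13/8,-3/2,-1,0]  ⇒ -55/32
value_8 [RRBRBRRB]  L=[-2,-7/4,-55/32]  R=[-27/16,-13/8,-3/2,-1,0]  ⇒ -109/64
value_9 [RRBRBRRBR]  L=[-2,-7/4,-55/32]  R=[-109/64,-27/16,-13/8,-3/2,-1,0]  ⇒ -219/128
value_10 [RRBRBRRBRR]  L=[-2,-7/4,-55/32]  R=[-219/128,-109/64,-27/16,-13/8,-3/2,-1,0]  ⇒ -439/256
value_11 [RRBRBRRBRRR]  L=[-2,-7/4,-55/32]  R=[-439/256,-219/128,-109/64,-27/16,-13/8,-3/2,-1,0]  ⇒ -879/512
value_12 [RRBRBRRBRRRR]  L=[-2,-7/4,-55/32]  R=[-879/512,-439/256,-219/128,-109/64,-27/16,-13/8,-3/2,-1,0]  ⇒ -1759/1024
value_13 [RRBRBRRBRRRRB]  L=[-2,-7/4,-55/32,-1759/1024]  R=[-879/512,-439/256,-219/128,-109/64,-27/16,-13/8,-3/2,-1,0]  ⇒ -3517/2048
value_14 [RRBRBRRBRRRRBB]  L=[-2,-7/4,-55/32,-1759/1024,-3517/2048]  R=[-879/512,-439/256,-219/128,-109/64,-27/16,-13/8,-3/2,-1,0]  ⇒ -7033/4096
value_15 [RRBRBRRBRRRRBBR]  L=[-2,-7/4,-55/32,-1759/1024,-3517/2048]  R=[-7033/4096,-879/512,-439/256,-219/128,-109/64,-27/16,-13/8,-3/2,-1,0]  ⇒ -14067/8192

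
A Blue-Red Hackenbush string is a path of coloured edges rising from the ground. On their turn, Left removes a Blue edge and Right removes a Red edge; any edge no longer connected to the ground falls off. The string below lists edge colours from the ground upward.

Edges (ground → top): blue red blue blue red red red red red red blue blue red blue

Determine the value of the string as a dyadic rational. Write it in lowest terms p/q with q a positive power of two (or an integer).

Prefix values for blue red blue blue red red red red red red blue blue red blue via {L|R} + simplicity:
b: Left { 0 }, Right { — } gives simplest 1
br: Left { 0 }, Right { 1 } gives simplest 1/2
brb: Left { 0 1/2 }, Right { 1 } gives simplest 3/4
brbb: Left { 0 1/2 3/4 }, Right { 1 } gives simplest 7/8
brbbr: Left { 0 1/2 3/4 }, Right { 7/8 1 } gives simplest 13/16
brbbrr: Left { 0 1/2 3/4 }, Right { 13/16 7/8 1 } gives simplest 25/32
brbbrrr: Left { 0 1/2 3/4 }, Right { 25/32 13/16 7/8 1 } gives simplest 49/64
brbbrrrr: Left { 0 1/2 3/4 }, Right { 49/64 25/32 13/16 7/8 1 } gives simplest 97/128
brbbrrrrr: Left { 0 1/2 3/4 }, Right { 97/128 49/64 25/32 13/16 7/8 1 } gives simplest 193/256
brbbrrrrrr: Left { 0 1/2 3/4 }, Right { 193/256 97/128 49/64 25/32 13/16 7/8 1 } gives simplest 385/512
brbbrrrrrrb: Left { 0 1/2 3/4 385/512 }, Right { 193/256 97/128 49/64 25/32 13/16 7/8 1 } gives simplest 771/1024
brbbrrrrrrbb: Left { 0 1/2 3/4 385/512 771/1024 }, Right { 193/256 97/128 49/64 25/32 13/16 7/8 1 } gives simplest 1543/2048
brbbrrrrrrbbr: Left { 0 1/2 3/4 385/512 771/1024 }, Right { 1543/2048 193/256 97/128 49/64 25/32 13/16 7/8 1 } gives simplest 3085/4096
brbbrrrrrrbbrb: Left { 0 1/2 3/4 385/512 771/1024 3085/4096 }, Right { 1543/2048 193/256 97/128 49/64 25/32 13/16 7/8 1 } gives simplest 6171/8192

6171/8192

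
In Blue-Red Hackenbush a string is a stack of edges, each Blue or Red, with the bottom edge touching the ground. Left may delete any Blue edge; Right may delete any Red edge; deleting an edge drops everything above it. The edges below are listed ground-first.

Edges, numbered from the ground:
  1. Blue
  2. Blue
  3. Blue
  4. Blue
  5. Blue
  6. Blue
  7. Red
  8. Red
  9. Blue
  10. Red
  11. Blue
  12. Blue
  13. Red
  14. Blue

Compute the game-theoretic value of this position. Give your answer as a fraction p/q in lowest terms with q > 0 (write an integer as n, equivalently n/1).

1371/256

Recurse on prefixes of the 14-edge string Blue Blue Blue Blue Blue Blue Red Red Blue Red Blue Blue Red Blue:
edge 1 of 14 (Blue): { 0 | · } ⇒ 1
edge 2 of 14 (Blue): { 0; 1 | · } ⇒ 2
edge 3 of 14 (Blue): { 0; 1; 2 | · } ⇒ 3
edge 4 of 14 (Blue): { 0; 1; 2; 3 | · } ⇒ 4
edge 5 of 14 (Blue): { 0; 1; 2; 3; 4 | · } ⇒ 5
edge 6 of 14 (Blue): { 0; 1; 2; 3; 4; 5 | · } ⇒ 6
edge 7 of 14 (Red): { 0; 1; 2; 3; 4; 5 | 6 } ⇒ 11/2
edge 8 of 14 (Red): { 0; 1; 2; 3; 4; 5 | 11/2; 6 } ⇒ 21/4
edge 9 of 14 (Blue): { 0; 1; 2; 3; 4; 5; 21/4 | 11/2; 6 } ⇒ 43/8
edge 10 of 14 (Red): { 0; 1; 2; 3; 4; 5; 21/4 | 43/8; 11/2; 6 } ⇒ 85/16
edge 11 of 14 (Blue): { 0; 1; 2; 3; 4; 5; 21/4; 85/16 | 43/8; 11/2; 6 } ⇒ 171/32
edge 12 of 14 (Blue): { 0; 1; 2; 3; 4; 5; 21/4; 85/16; 171/32 | 43/8; 11/2; 6 } ⇒ 343/64
edge 13 of 14 (Red): { 0; 1; 2; 3; 4; 5; 21/4; 85/16; 171/32 | 343/64; 43/8; 11/2; 6 } ⇒ 685/128
edge 14 of 14 (Blue): { 0; 1; 2; 3; 4; 5; 21/4; 85/16; 171/32; 685/128 | 343/64; 43/8; 11/2; 6 } ⇒ 1371/256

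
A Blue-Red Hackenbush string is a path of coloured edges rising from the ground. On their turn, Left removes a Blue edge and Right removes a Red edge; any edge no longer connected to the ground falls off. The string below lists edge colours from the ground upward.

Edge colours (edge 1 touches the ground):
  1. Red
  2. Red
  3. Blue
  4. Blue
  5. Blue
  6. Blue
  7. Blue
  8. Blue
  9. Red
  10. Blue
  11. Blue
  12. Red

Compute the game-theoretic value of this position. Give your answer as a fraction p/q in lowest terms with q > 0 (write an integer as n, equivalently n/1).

-1043/1024

Prefix values for Red Red Blue Blue Blue Blue Blue Blue Red Blue Blue Red via {L|R} + simplicity:
step 1: add Red to get R; options L={ ∅ } R={ 0 } => -1
step 2: add Red to get RR; options L={ ∅ } R={ -1,0 } => -2
step 3: add Blue to get RRB; options L={ -2 } R={ -1,0 } => -3/2
step 4: add Blue to get RRBB; options L={ -2,-3/2 } R={ -1,0 } => -5/4
step 5: add Blue to get RRBBB; options L={ -2,-3/2,-5/4 } R={ -1,0 } => -9/8
step 6: add Blue to get RRBBBB; options L={ -2,-3/2,-5/4,-9/8 } R={ -1,0 } => -17/16
step 7: add Blue to get RRBBBBB; options L={ -2,-3/2,-5/4,-9/8,-17/16 } R={ -1,0 } => -33/32
step 8: add Blue to get RRBBBBBB; options L={ -2,-3/2,-5/4,-9/8,-17/16,-33/32 } R={ -1,0 } => -65/64
step 9: add Red to get RRBBBBBBR; options L={ -2,-3/2,-5/4,-9/8,-17/16,-33/32 } R={ -65/64,-1,0 } => -131/128
step 10: add Blue to get RRBBBBBBRB; options L={ -2,-3/2,-5/4,-9/8,-17/16,-33/32,-131/128 } R={ -65/64,-1,0 } => -261/256
step 11: add Blue to get RRBBBBBBRBB; options L={ -2,-3/2,-5/4,-9/8,-17/16,-33/32,-131/128,-261/256 } R={ -65/64,-1,0 } => -521/512
step 12: add Red to get RRBBBBBBRBBR; options L={ -2,-3/2,-5/4,-9/8,-17/16,-33/32,-131/128,-261/256 } R={ -521/512,-65/64,-1,0 } => -1043/1024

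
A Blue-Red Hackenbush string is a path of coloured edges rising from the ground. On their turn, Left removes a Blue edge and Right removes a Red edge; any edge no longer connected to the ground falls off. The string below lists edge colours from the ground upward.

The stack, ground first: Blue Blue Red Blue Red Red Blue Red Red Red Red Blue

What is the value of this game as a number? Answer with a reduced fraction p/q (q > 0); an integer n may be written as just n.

G_1 [B]  L=[0]  R=[∅]  → 1
G_2 [BB]  L=[0,1]  R=[∅]  → 2
G_3 [BBR]  L=[0,1]  R=[2]  → 3/2
G_4 [BBRB]  L=[0,1,3/2]  R=[2]  → 7/4
G_5 [BBRBR]  L=[0,1,3/2]  R=[7/4,2]  → 13/8
G_6 [BBRBRR]  L=[0,1,3/2]  R=[13/8,7/4,2]  → 25/16
G_7 [BBRBRRB]  L=[0,1,3/2,25/16]  R=[13/8,7/4,2]  → 51/32
G_8 [BBRBRRBR]  L=[0,1,3/2,25/16]  R=[51/32,13/8,7/4,2]  → 101/64
G_9 [BBRBRRBRR]  L=[0,1,3/2,25/16]  R=[101/64,51/32,13/8,7/4,2]  → 201/128
G_10 [BBRBRRBRRR]  L=[0,1,3/2,25/16]  R=[201/128,101/64,51/32,13/8,7/4,2]  → 401/256
G_11 [BBRBRRBRRRR]  L=[0,1,3/2,25/16]  R=[401/256,201/128,101/64,51/32,13/8,7/4,2]  → 801/512
G_12 [BBRBRRBRRRRB]  L=[0,1,3/2,25/16,801/512]  R=[401/256,201/128,101/64,51/32,13/8,7/4,2]  → 1603/1024

1603/1024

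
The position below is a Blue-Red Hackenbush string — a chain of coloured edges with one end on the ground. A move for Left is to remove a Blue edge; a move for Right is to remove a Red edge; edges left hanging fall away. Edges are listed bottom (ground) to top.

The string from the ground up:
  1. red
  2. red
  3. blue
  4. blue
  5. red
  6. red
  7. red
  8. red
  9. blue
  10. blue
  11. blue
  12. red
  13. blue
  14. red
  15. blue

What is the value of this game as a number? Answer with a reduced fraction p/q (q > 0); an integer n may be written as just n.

Prefix values for red red blue blue red red red red blue blue blue red blue red blue via {L|R} + simplicity:
value(r) = { · | 0 } ⇒ -1
value(rr) = { · | -1 0 } ⇒ -2
value(rrb) = { -2 | -1 0 } ⇒ -3/2
value(rrbb) = { -2 -3/2 | -1 0 } ⇒ -5/4
value(rrbbr) = { -2 -3/2 | -5/4 -1 0 } ⇒ -11/8
value(rrbbrr) = { -2 -3/2 | -11/8 -5/4 -1 0 } ⇒ -23/16
value(rrbbrrr) = { -2 -3/2 | -23/16 -11/8 -5/4 -1 0 } ⇒ -47/32
value(rrbbrrrr) = { -2 -3/2 | -47/32 -23/16 -11/8 -5/4 -1 0 } ⇒ -95/64
value(rrbbrrrrb) = { -2 -3/2 -95/64 | -47/32 -23/16 -11/8 -5/4 -1 0 } ⇒ -189/128
value(rrbbrrrrbb) = { -2 -3/2 -95/64 -189/128 | -47/32 -23/16 -11/8 -5/4 -1 0 } ⇒ -377/256
value(rrbbrrrrbbb) = { -2 -3/2 -95/64 -189/128 -377/256 | -47/32 -23/16 -11/8 -5/4 -1 0 } ⇒ -753/512
value(rrbbrrrrbbbr) = { -2 -3/2 -95/64 -189/128 -377/256 | -753/512 -47/32 -23/16 -11/8 -5/4 -1 0 } ⇒ -1507/1024
value(rrbbrrrrbbbrb) = { -2 -3/2 -95/64 -189/128 -377/256 -1507/1024 | -753/512 -47/32 -23/16 -11/8 -5/4 -1 0 } ⇒ -3013/2048
value(rrbbrrrrbbbrbr) = { -2 -3/2 -95/64 -189/128 -377/256 -1507/1024 | -3013/2048 -753/512 -47/32 -23/16 -11/8 -5/4 -1 0 } ⇒ -6027/4096
value(rrbbrrrrbbbrbrb) = { -2 -3/2 -95/64 -189/128 -377/256 -1507/1024 -6027/4096 | -3013/2048 -753/512 -47/32 -23/16 -11/8 -5/4 -1 0 } ⇒ -12053/8192

-12053/8192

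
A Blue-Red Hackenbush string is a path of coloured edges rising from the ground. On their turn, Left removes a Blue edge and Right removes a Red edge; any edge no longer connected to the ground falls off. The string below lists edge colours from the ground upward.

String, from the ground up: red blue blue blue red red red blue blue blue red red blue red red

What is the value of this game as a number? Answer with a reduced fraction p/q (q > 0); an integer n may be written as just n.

-3639/16384

Recurse on prefixes of the 15-edge string red blue blue blue red red red blue blue blue red red blue red red:
v_1 [r]  L=[(no moves)]  R=[0]  => -1
v_2 [rb]  L=[-1]  R=[0]  => -1/2
v_3 [rbb]  L=[-1,-1/2]  R=[0]  => -1/4
v_4 [rbbb]  L=[-1,-1/2,-1/4]  R=[0]  => -1/8
v_5 [rbbbr]  L=[-1,-1/2,-1/4]  R=[-1/8,0]  => -3/16
v_6 [rbbbrr]  L=[-1,-1/2,-1/4]  R=[-3/16,-1/8,0]  => -7/32
v_7 [rbbbrrr]  L=[-1,-1/2,-1/4]  R=[-7/32,-3/16,-1/8,0]  => -15/64
v_8 [rbbbrrrb]  L=[-1,-1/2,-1/4,-15/64]  R=[-7/32,-3/16,-1/8,0]  => -29/128
v_9 [rbbbrrrbb]  L=[-1,-1/2,-1/4,-15/64,-29/128]  R=[-7/32,-3/16,-1/8,0]  => -57/256
v_10 [rbbbrrrbbb]  L=[-1,-1/2,-1/4,-15/64,-29/128,-57/256]  R=[-7/32,-3/16,-1/8,0]  => -113/512
v_11 [rbbbrrrbbbr]  L=[-1,-1/2,-1/4,-15/64,-29/128,-57/256]  R=[-113/512,-7/32,-3/16,-1/8,0]  => -227/1024
v_12 [rbbbrrrbbbrr]  L=[-1,-1/2,-1/4,-15/64,-29/128,-57/256]  R=[-227/1024,-113/512,-7/32,-3/16,-1/8,0]  => -455/2048
v_13 [rbbbrrrbbbrrb]  L=[-1,-1/2,-1/4,-15/64,-29/128,-57/256,-455/2048]  R=[-227/1024,-113/512,-7/32,-3/16,-1/8,0]  => -909/4096
v_14 [rbbbrrrbbbrrbr]  L=[-1,-1/2,-1/4,-15/64,-29/128,-57/256,-455/2048]  R=[-909/4096,-227/1024,-113/512,-7/32,-3/16,-1/8,0]  => -1819/8192
v_15 [rbbbrrrbbbrrbrr]  L=[-1,-1/2,-1/4,-15/64,-29/128,-57/256,-455/2048]  R=[-1819/8192,-909/4096,-227/1024,-113/512,-7/32,-3/16,-1/8,0]  => -3639/16384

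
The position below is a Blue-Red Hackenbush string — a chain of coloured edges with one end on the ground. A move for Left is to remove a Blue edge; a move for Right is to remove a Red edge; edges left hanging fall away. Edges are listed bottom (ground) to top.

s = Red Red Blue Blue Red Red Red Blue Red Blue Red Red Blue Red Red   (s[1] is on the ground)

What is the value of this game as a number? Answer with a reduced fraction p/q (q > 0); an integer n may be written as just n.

Prefix values for Red Red Blue Blue Red Red Red Blue Red Blue Red Red Blue Red Red via {L|R} + simplicity:
1 of 15 · R · max L −∞ · min R 0 => -1
2 of 15 · RR · max L −∞ · min R -1 => -2
3 of 15 · RRB · max L -2 · min R -1 => -3/2
4 of 15 · RRBB · max L -3/2 · min R -1 => -5/4
5 of 15 · RRBBR · max L -3/2 · min R -5/4 => -11/8
6 of 15 · RRBBRR · max L -3/2 · min R -11/8 => -23/16
7 of 15 · RRBBRRR · max L -3/2 · min R -23/16 => -47/32
8 of 15 · RRBBRRRB · max L -47/32 · min R -23/16 => -93/64
9 of 15 · RRBBRRRBR · max L -47/32 · min R -93/64 => -187/128
10 of 15 · RRBBRRRBRB · max L -187/128 · min R -93/64 => -373/256
11 of 15 · RRBBRRRBRBR · max L -187/128 · min R -373/256 => -747/512
12 of 15 · RRBBRRRBRBRR · max L -187/128 · min R -747/512 => -1495/1024
13 of 15 · RRBBRRRBRBRRB · max L -1495/1024 · min R -747/512 => -2989/2048
14 of 15 · RRBBRRRBRBRRBR · max L -1495/1024 · min R -2989/2048 => -5979/4096
15 of 15 · RRBBRRRBRBRRBRR · max L -1495/1024 · min R -5979/4096 => -11959/8192

-11959/8192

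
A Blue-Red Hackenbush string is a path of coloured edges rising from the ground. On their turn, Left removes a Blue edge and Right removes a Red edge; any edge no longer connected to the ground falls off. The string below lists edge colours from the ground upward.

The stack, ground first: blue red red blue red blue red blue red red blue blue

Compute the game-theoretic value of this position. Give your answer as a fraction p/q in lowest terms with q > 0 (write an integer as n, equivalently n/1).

679/2048

Recurse on prefixes of the 12-edge string blue red red blue red blue red blue red red blue blue:
val_1 [b]  L=[0]  R=[(no moves)]  = 1
val_2 [br]  L=[0]  R=[1]  = 1/2
val_3 [brr]  L=[0]  R=[1/2 1]  = 1/4
val_4 [brrb]  L=[0 1/4]  R=[1/2 1]  = 3/8
val_5 [brrbr]  L=[0 1/4]  R=[3/8 1/2 1]  = 5/16
val_6 [brrbrb]  L=[0 1/4 5/16]  R=[3/8 1/2 1]  = 11/32
val_7 [brrbrbr]  L=[0 1/4 5/16]  R=[11/32 3/8 1/2 1]  = 21/64
val_8 [brrbrbrb]  L=[0 1/4 5/16 21/64]  R=[11/32 3/8 1/2 1]  = 43/128
val_9 [brrbrbrbr]  L=[0 1/4 5/16 21/64]  R=[43/128 11/32 3/8 1/2 1]  = 85/256
val_10 [brrbrbrbrr]  L=[0 1/4 5/16 21/64]  R=[85/256 43/128 11/32 3/8 1/2 1]  = 169/512
val_11 [brrbrbrbrrb]  L=[0 1/4 5/16 21/64 169/512]  R=[85/256 43/128 11/32 3/8 1/2 1]  = 339/1024
val_12 [brrbrbrbrrbb]  L=[0 1/4 5/16 21/64 169/512 339/1024]  R=[85/256 43/128 11/32 3/8 1/2 1]  = 679/2048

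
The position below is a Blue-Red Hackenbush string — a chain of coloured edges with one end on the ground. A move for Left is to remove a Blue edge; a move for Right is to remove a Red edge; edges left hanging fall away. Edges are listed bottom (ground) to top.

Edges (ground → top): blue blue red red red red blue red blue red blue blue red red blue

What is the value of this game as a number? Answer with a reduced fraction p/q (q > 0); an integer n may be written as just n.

Recurse on prefixes of the 15-edge string blue blue red red red red blue red blue red blue blue red red blue:
edge 1 of 15 (blue): { 0 | ∅ } -> 1
edge 2 of 15 (blue): { 0, 1 | ∅ } -> 2
edge 3 of 15 (red): { 0, 1 | 2 } -> 3/2
edge 4 of 15 (red): { 0, 1 | 3/2, 2 } -> 5/4
edge 5 of 15 (red): { 0, 1 | 5/4, 3/2, 2 } -> 9/8
edge 6 of 15 (red): { 0, 1 | 9/8, 5/4, 3/2, 2 } -> 17/16
edge 7 of 15 (blue): { 0, 1, 17/16 | 9/8, 5/4, 3/2, 2 } -> 35/32
edge 8 of 15 (red): { 0, 1, 17/16 | 35/32, 9/8, 5/4, 3/2, 2 } -> 69/64
edge 9 of 15 (blue): { 0, 1, 17/16, 69/64 | 35/32, 9/8, 5/4, 3/2, 2 } -> 139/128
edge 10 of 15 (red): { 0, 1, 17/16, 69/64 | 139/128, 35/32, 9/8, 5/4, 3/2, 2 } -> 277/256
edge 11 of 15 (blue): { 0, 1, 17/16, 69/64, 277/256 | 139/128, 35/32, 9/8, 5/4, 3/2, 2 } -> 555/512
edge 12 of 15 (blue): { 0, 1, 17/16, 69/64, 277/256, 555/512 | 139/128, 35/32, 9/8, 5/4, 3/2, 2 } -> 1111/1024
edge 13 of 15 (red): { 0, 1, 17/16, 69/64, 277/256, 555/512 | 1111/1024, 139/128, 35/32, 9/8, 5/4, 3/2, 2 } -> 2221/2048
edge 14 of 15 (red): { 0, 1, 17/16, 69/64, 277/256, 555/512 | 2221/2048, 1111/1024, 139/128, 35/32, 9/8, 5/4, 3/2, 2 } -> 4441/4096
edge 15 of 15 (blue): { 0, 1, 17/16, 69/64, 277/256, 555/512, 4441/4096 | 2221/2048, 1111/1024, 139/128, 35/32, 9/8, 5/4, 3/2, 2 } -> 8883/8192

8883/8192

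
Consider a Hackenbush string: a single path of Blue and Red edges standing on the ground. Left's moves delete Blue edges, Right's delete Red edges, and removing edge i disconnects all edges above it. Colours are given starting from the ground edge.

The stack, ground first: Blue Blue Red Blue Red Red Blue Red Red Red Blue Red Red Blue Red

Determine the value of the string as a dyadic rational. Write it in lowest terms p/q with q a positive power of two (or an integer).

edge 1 of 15 (Blue): { 0 | ∅ } -> 1
edge 2 of 15 (Blue): { 0; 1 | ∅ } -> 2
edge 3 of 15 (Red): { 0; 1 | 2 } -> 3/2
edge 4 of 15 (Blue): { 0; 1; 3/2 | 2 } -> 7/4
edge 5 of 15 (Red): { 0; 1; 3/2 | 7/4; 2 } -> 13/8
edge 6 of 15 (Red): { 0; 1; 3/2 | 13/8; 7/4; 2 } -> 25/16
edge 7 of 15 (Blue): { 0; 1; 3/2; 25/16 | 13/8; 7/4; 2 } -> 51/32
edge 8 of 15 (Red): { 0; 1; 3/2; 25/16 | 51/32; 13/8; 7/4; 2 } -> 101/64
edge 9 of 15 (Red): { 0; 1; 3/2; 25/16 | 101/64; 51/32; 13/8; 7/4; 2 } -> 201/128
edge 10 of 15 (Red): { 0; 1; 3/2; 25/16 | 201/128; 101/64; 51/32; 13/8; 7/4; 2 } -> 401/256
edge 11 of 15 (Blue): { 0; 1; 3/2; 25/16; 401/256 | 201/128; 101/64; 51/32; 13/8; 7/4; 2 } -> 803/512
edge 12 of 15 (Red): { 0; 1; 3/2; 25/16; 401/256 | 803/512; 201/128; 101/64; 51/32; 13/8; 7/4; 2 } -> 1605/1024
edge 13 of 15 (Red): { 0; 1; 3/2; 25/16; 401/256 | 1605/1024; 803/512; 201/128; 101/64; 51/32; 13/8; 7/4; 2 } -> 3209/2048
edge 14 of 15 (Blue): { 0; 1; 3/2; 25/16; 401/256; 3209/2048 | 1605/1024; 803/512; 201/128; 101/64; 51/32; 13/8; 7/4; 2 } -> 6419/4096
edge 15 of 15 (Red): { 0; 1; 3/2; 25/16; 401/256; 3209/2048 | 6419/4096; 1605/1024; 803/512; 201/128; 101/64; 51/32; 13/8; 7/4; 2 } -> 12837/8192

12837/8192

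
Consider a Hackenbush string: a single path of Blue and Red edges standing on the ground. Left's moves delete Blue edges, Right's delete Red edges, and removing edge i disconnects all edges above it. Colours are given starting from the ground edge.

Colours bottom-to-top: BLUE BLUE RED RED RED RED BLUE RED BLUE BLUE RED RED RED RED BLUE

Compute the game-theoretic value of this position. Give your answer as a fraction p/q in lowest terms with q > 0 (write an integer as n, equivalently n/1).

8899/8192

val_1 [B]  L=[0]  R=[∅]  — 1
val_2 [BB]  L=[0, 1]  R=[∅]  — 2
val_3 [BBR]  L=[0, 1]  R=[2]  — 3/2
val_4 [BBRR]  L=[0, 1]  R=[3/2, 2]  — 5/4
val_5 [BBRRR]  L=[0, 1]  R=[5/4, 3/2, 2]  — 9/8
val_6 [BBRRRR]  L=[0, 1]  R=[9/8, 5/4, 3/2, 2]  — 17/16
val_7 [BBRRRRB]  L=[0, 1, 17/16]  R=[9/8, 5/4, 3/2, 2]  — 35/32
val_8 [BBRRRRBR]  L=[0, 1, 17/16]  R=[35/32, 9/8, 5/4, 3/2, 2]  — 69/64
val_9 [BBRRRRBRB]  L=[0, 1, 17/16, 69/64]  R=[35/32, 9/8, 5/4, 3/2, 2]  — 139/128
val_10 [BBRRRRBRBB]  L=[0, 1, 17/16, 69/64, 139/128]  R=[35/32, 9/8, 5/4, 3/2, 2]  — 279/256
val_11 [BBRRRRBRBBR]  L=[0, 1, 17/16, 69/64, 139/128]  R=[279/256, 35/32, 9/8, 5/4, 3/2, 2]  — 557/512
val_12 [BBRRRRBRBBRR]  L=[0, 1, 17/16, 69/64, 139/128]  R=[557/512, 279/256, 35/32, 9/8, 5/4, 3/2, 2]  — 1113/1024
val_13 [BBRRRRBRBBRRR]  L=[0, 1, 17/16, 69/64, 139/128]  R=[1113/1024, 557/512, 279/256, 35/32, 9/8, 5/4, 3/2, 2]  — 2225/2048
val_14 [BBRRRRBRBBRRRR]  L=[0, 1, 17/16, 69/64, 139/128]  R=[2225/2048, 1113/1024, 557/512, 279/256, 35/32, 9/8, 5/4, 3/2, 2]  — 4449/4096
val_15 [BBRRRRBRBBRRRRB]  L=[0, 1, 17/16, 69/64, 139/128, 4449/4096]  R=[2225/2048, 1113/1024, 557/512, 279/256, 35/32, 9/8, 5/4, 3/2, 2]  — 8899/8192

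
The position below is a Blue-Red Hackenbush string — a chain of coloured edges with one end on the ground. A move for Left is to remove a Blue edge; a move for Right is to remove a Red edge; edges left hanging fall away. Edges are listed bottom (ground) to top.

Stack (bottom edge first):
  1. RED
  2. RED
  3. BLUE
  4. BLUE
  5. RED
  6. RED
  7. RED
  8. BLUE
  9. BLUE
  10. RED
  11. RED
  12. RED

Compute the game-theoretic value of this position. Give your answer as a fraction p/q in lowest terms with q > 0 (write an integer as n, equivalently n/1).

Prefix values for RED RED BLUE BLUE RED RED RED BLUE BLUE RED RED RED via {L|R} + simplicity:
R: Left { · }, Right { 0 } so simplest -1
RR: Left { · }, Right { -1, 0 } so simplest -2
RRB: Left { -2 }, Right { -1, 0 } so simplest -3/2
RRBB: Left { -2, -3/2 }, Right { -1, 0 } so simplest -5/4
RRBBR: Left { -2, -3/2 }, Right { -5/4, -1, 0 } so simplest -11/8
RRBBRR: Left { -2, -3/2 }, Right { -11/8, -5/4, -1, 0 } so simplest -23/16
RRBBRRR: Left { -2, -3/2 }, Right { -23/16, -11/8, -5/4, -1, 0 } so simplest -47/32
RRBBRRRB: Left { -2, -3/2, -47/32 }, Right { -23/16, -11/8, -5/4, -1, 0 } so simplest -93/64
RRBBRRRBB: Left { -2, -3/2, -47/32, -93/64 }, Right { -23/16, -11/8, -5/4, -1, 0 } so simplest -185/128
RRBBRRRBBR: Left { -2, -3/2, -47/32, -93/64 }, Right { -185/128, -23/16, -11/8, -5/4, -1, 0 } so simplest -371/256
RRBBRRRBBRR: Left { -2, -3/2, -47/32, -93/64 }, Right { -371/256, -185/128, -23/16, -11/8, -5/4, -1, 0 } so simplest -743/512
RRBBRRRBBRRR: Left { -2, -3/2, -47/32, -93/64 }, Right { -743/512, -371/256, -185/128, -23/16, -11/8, -5/4, -1, 0 } so simplest -1487/1024

-1487/1024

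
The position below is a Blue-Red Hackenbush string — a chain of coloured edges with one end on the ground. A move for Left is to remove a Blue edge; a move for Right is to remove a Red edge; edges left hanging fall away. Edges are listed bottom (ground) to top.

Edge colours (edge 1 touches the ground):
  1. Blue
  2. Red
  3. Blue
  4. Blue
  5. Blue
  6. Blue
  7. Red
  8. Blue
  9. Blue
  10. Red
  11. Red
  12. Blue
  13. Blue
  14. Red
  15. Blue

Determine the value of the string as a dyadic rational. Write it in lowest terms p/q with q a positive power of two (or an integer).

B: Left { 0 }, Right { (no moves) } so simplest 1
BR: Left { 0 }, Right { 1 } so simplest 1/2
BRB: Left { 0, 1/2 }, Right { 1 } so simplest 3/4
BRBB: Left { 0, 1/2, 3/4 }, Right { 1 } so simplest 7/8
BRBBB: Left { 0, 1/2, 3/4, 7/8 }, Right { 1 } so simplest 15/16
BRBBBB: Left { 0, 1/2, 3/4, 7/8, 15/16 }, Right { 1 } so simplest 31/32
BRBBBBR: Left { 0, 1/2, 3/4, 7/8, 15/16 }, Right { 31/32, 1 } so simplest 61/64
BRBBBBRB: Left { 0, 1/2, 3/4, 7/8, 15/16, 61/64 }, Right { 31/32, 1 } so simplest 123/128
BRBBBBRBB: Left { 0, 1/2, 3/4, 7/8, 15/16, 61/64, 123/128 }, Right { 31/32, 1 } so simplest 247/256
BRBBBBRBBR: Left { 0, 1/2, 3/4, 7/8, 15/16, 61/64, 123/128 }, Right { 247/256, 31/32, 1 } so simplest 493/512
BRBBBBRBBRR: Left { 0, 1/2, 3/4, 7/8, 15/16, 61/64, 123/128 }, Right { 493/512, 247/256, 31/32, 1 } so simplest 985/1024
BRBBBBRBBRRB: Left { 0, 1/2, 3/4, 7/8, 15/16, 61/64, 123/128, 985/1024 }, Right { 493/512, 247/256, 31/32, 1 } so simplest 1971/2048
BRBBBBRBBRRBB: Left { 0, 1/2, 3/4, 7/8, 15/16, 61/64, 123/128, 985/1024, 1971/2048 }, Right { 493/512, 247/256, 31/32, 1 } so simplest 3943/4096
BRBBBBRBBRRBBR: Left { 0, 1/2, 3/4, 7/8, 15/16, 61/64, 123/128, 985/1024, 1971/2048 }, Right { 3943/4096, 493/512, 247/256, 31/32, 1 } so simplest 7885/8192
BRBBBBRBBRRBBRB: Left { 0, 1/2, 3/4, 7/8, 15/16, 61/64, 123/128, 985/1024, 1971/2048, 7885/8192 }, Right { 3943/4096, 493/512, 247/256, 31/32, 1 } so simplest 15771/16384

15771/16384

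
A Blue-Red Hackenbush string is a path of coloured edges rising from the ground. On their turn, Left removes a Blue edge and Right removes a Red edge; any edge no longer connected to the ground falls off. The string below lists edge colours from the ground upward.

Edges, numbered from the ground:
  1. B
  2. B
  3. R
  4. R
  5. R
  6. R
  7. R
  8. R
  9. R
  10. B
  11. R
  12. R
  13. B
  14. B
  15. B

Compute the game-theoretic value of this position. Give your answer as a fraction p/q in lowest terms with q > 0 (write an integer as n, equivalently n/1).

8271/8192

B: Left { 0 }, Right {  } = simplest 1
BB: Left { 0,1 }, Right {  } = simplest 2
BBR: Left { 0,1 }, Right { 2 } = simplest 3/2
BBRR: Left { 0,1 }, Right { 3/2,2 } = simplest 5/4
BBRRR: Left { 0,1 }, Right { 5/4,3/2,2 } = simplest 9/8
BBRRRR: Left { 0,1 }, Right { 9/8,5/4,3/2,2 } = simplest 17/16
BBRRRRR: Left { 0,1 }, Right { 17/16,9/8,5/4,3/2,2 } = simplest 33/32
BBRRRRRR: Left { 0,1 }, Right { 33/32,17/16,9/8,5/4,3/2,2 } = simplest 65/64
BBRRRRRRR: Left { 0,1 }, Right { 65/64,33/32,17/16,9/8,5/4,3/2,2 } = simplest 129/128
BBRRRRRRRB: Left { 0,1,129/128 }, Right { 65/64,33/32,17/16,9/8,5/4,3/2,2 } = simplest 259/256
BBRRRRRRRBR: Left { 0,1,129/128 }, Right { 259/256,65/64,33/32,17/16,9/8,5/4,3/2,2 } = simplest 517/512
BBRRRRRRRBRR: Left { 0,1,129/128 }, Right { 517/512,259/256,65/64,33/32,17/16,9/8,5/4,3/2,2 } = simplest 1033/1024
BBRRRRRRRBRRB: Left { 0,1,129/128,1033/1024 }, Right { 517/512,259/256,65/64,33/32,17/16,9/8,5/4,3/2,2 } = simplest 2067/2048
BBRRRRRRRBRRBB: Left { 0,1,129/128,1033/1024,2067/2048 }, Right { 517/512,259/256,65/64,33/32,17/16,9/8,5/4,3/2,2 } = simplest 4135/4096
BBRRRRRRRBRRBBB: Left { 0,1,129/128,1033/1024,2067/2048,4135/4096 }, Right { 517/512,259/256,65/64,33/32,17/16,9/8,5/4,3/2,2 } = simplest 8271/8192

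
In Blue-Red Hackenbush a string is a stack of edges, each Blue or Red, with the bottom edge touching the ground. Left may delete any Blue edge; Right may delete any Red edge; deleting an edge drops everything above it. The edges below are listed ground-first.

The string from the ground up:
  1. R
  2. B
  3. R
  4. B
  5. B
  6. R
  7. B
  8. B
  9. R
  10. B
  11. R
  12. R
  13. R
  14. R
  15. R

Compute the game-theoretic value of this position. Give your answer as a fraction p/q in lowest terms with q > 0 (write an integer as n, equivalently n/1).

R: Left {  }, Right { 0 } — simplest -1
RB: Left { -1 }, Right { 0 } — simplest -1/2
RBR: Left { -1 }, Right { -1/2; 0 } — simplest -3/4
RBRB: Left { -1; -3/4 }, Right { -1/2; 0 } — simplest -5/8
RBRBB: Left { -1; -3/4; -5/8 }, Right { -1/2; 0 } — simplest -9/16
RBRBBR: Left { -1; -3/4; -5/8 }, Right { -9/16; -1/2; 0 } — simplest -19/32
RBRBBRB: Left { -1; -3/4; -5/8; -19/32 }, Right { -9/16; -1/2; 0 } — simplest -37/64
RBRBBRBB: Left { -1; -3/4; -5/8; -19/32; -37/64 }, Right { -9/16; -1/2; 0 } — simplest -73/128
RBRBBRBBR: Left { -1; -3/4; -5/8; -19/32; -37/64 }, Right { -73/128; -9/16; -1/2; 0 } — simplest -147/256
RBRBBRBBRB: Left { -1; -3/4; -5/8; -19/32; -37/64; -147/256 }, Right { -73/128; -9/16; -1/2; 0 } — simplest -293/512
RBRBBRBBRBR: Left { -1; -3/4; -5/8; -19/32; -37/64; -147/256 }, Right { -293/512; -73/128; -9/16; -1/2; 0 } — simplest -587/1024
RBRBBRBBRBRR: Left { -1; -3/4; -5/8; -19/32; -37/64; -147/256 }, Right { -587/1024; -293/512; -73/128; -9/16; -1/2; 0 } — simplest -1175/2048
RBRBBRBBRBRRR: Left { -1; -3/4; -5/8; -19/32; -37/64; -147/256 }, Right { -1175/2048; -587/1024; -293/512; -73/128; -9/16; -1/2; 0 } — simplest -2351/4096
RBRBBRBBRBRRRR: Left { -1; -3/4; -5/8; -19/32; -37/64; -147/256 }, Right { -2351/4096; -1175/2048; -587/1024; -293/512; -73/128; -9/16; -1/2; 0 } — simplest -4703/8192
RBRBBRBBRBRRRRR: Left { -1; -3/4; -5/8; -19/32; -37/64; -147/256 }, Right { -4703/8192; -2351/4096; -1175/2048; -587/1024; -293/512; -73/128; -9/16; -1/2; 0 } — simplest -9407/16384

-9407/16384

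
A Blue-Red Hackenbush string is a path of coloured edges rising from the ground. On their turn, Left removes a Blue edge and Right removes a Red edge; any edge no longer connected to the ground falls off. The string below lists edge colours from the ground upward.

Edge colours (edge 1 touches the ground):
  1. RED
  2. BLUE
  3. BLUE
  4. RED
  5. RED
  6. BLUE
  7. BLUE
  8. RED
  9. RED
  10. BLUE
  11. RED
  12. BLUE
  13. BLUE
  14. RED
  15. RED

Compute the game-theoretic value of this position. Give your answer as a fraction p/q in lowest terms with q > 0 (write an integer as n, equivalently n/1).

-6567/16384

step 1: add RED to get R; options L={ — } R={ 0 } ⇒ -1
step 2: add BLUE to get RB; options L={ -1 } R={ 0 } ⇒ -1/2
step 3: add BLUE to get RBB; options L={ -1 -1/2 } R={ 0 } ⇒ -1/4
step 4: add RED to get RBBR; options L={ -1 -1/2 } R={ -1/4 0 } ⇒ -3/8
step 5: add RED to get RBBRR; options L={ -1 -1/2 } R={ -3/8 -1/4 0 } ⇒ -7/16
step 6: add BLUE to get RBBRRB; options L={ -1 -1/2 -7/16 } R={ -3/8 -1/4 0 } ⇒ -13/32
step 7: add BLUE to get RBBRRBB; options L={ -1 -1/2 -7/16 -13/32 } R={ -3/8 -1/4 0 } ⇒ -25/64
step 8: add RED to get RBBRRBBR; options L={ -1 -1/2 -7/16 -13/32 } R={ -25/64 -3/8 -1/4 0 } ⇒ -51/128
step 9: add RED to get RBBRRBBRR; options L={ -1 -1/2 -7/16 -13/32 } R={ -51/128 -25/64 -3/8 -1/4 0 } ⇒ -103/256
step 10: add BLUE to get RBBRRBBRRB; options L={ -1 -1/2 -7/16 -13/32 -103/256 } R={ -51/128 -25/64 -3/8 -1/4 0 } ⇒ -205/512
step 11: add RED to get RBBRRBBRRBR; options L={ -1 -1/2 -7/16 -13/32 -103/256 } R={ -205/512 -51/128 -25/64 -3/8 -1/4 0 } ⇒ -411/1024
step 12: add BLUE to get RBBRRBBRRBRB; options L={ -1 -1/2 -7/16 -13/32 -103/256 -411/1024 } R={ -205/512 -51/128 -25/64 -3/8 -1/4 0 } ⇒ -821/2048
step 13: add BLUE to get RBBRRBBRRBRBB; options L={ -1 -1/2 -7/16 -13/32 -103/256 -411/1024 -821/2048 } R={ -205/512 -51/128 -25/64 -3/8 -1/4 0 } ⇒ -1641/4096
step 14: add RED to get RBBRRBBRRBRBBR; options L={ -1 -1/2 -7/16 -13/32 -103/256 -411/1024 -821/2048 } R={ -1641/4096 -205/512 -51/128 -25/64 -3/8 -1/4 0 } ⇒ -3283/8192
step 15: add RED to get RBBRRBBRRBRBBRR; options L={ -1 -1/2 -7/16 -13/32 -103/256 -411/1024 -821/2048 } R={ -3283/8192 -1641/4096 -205/512 -51/128 -25/64 -3/8 -1/4 0 } ⇒ -6567/16384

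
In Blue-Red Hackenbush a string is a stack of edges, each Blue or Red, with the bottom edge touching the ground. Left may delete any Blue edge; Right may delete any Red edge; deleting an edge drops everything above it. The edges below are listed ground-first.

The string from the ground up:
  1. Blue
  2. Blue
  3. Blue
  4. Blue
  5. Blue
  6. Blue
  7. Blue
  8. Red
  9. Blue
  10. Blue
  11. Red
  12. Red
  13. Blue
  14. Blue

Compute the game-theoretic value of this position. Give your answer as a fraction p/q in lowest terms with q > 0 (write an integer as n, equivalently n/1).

val_1 [B]  L=[0]  R=[]  → 1
val_2 [BB]  L=[0; 1]  R=[]  → 2
val_3 [BBB]  L=[0; 1; 2]  R=[]  → 3
val_4 [BBBB]  L=[0; 1; 2; 3]  R=[]  → 4
val_5 [BBBBB]  L=[0; 1; 2; 3; 4]  R=[]  → 5
val_6 [BBBBBB]  L=[0; 1; 2; 3; 4; 5]  R=[]  → 6
val_7 [BBBBBBB]  L=[0; 1; 2; 3; 4; 5; 6]  R=[]  → 7
val_8 [BBBBBBBR]  L=[0; 1; 2; 3; 4; 5; 6]  R=[7]  → 13/2
val_9 [BBBBBBBRB]  L=[0; 1; 2; 3; 4; 5; 6; 13/2]  R=[7]  → 27/4
val_10 [BBBBBBBRBB]  L=[0; 1; 2; 3; 4; 5; 6; 13/2; 27/4]  R=[7]  → 55/8
val_11 [BBBBBBBRBBR]  L=[0; 1; 2; 3; 4; 5; 6; 13/2; 27/4]  R=[55/8; 7]  → 109/16
val_12 [BBBBBBBRBBRR]  L=[0; 1; 2; 3; 4; 5; 6; 13/2; 27/4]  R=[109/16; 55/8; 7]  → 217/32
val_13 [BBBBBBBRBBRRB]  L=[0; 1; 2; 3; 4; 5; 6; 13/2; 27/4; 217/32]  R=[109/16; 55/8; 7]  → 435/64
val_14 [BBBBBBBRBBRRBB]  L=[0; 1; 2; 3; 4; 5; 6; 13/2; 27/4; 217/32; 435/64]  R=[109/16; 55/8; 7]  → 871/128

871/128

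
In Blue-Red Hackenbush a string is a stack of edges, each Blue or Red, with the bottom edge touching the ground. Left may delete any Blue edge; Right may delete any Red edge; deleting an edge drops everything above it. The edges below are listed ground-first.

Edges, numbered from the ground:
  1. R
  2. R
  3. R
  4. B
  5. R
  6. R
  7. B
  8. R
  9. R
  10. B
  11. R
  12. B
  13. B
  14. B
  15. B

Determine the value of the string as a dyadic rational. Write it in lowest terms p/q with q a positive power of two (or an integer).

-11681/4096

Build value(s[:k]) for k = 1..15, string s = R R R B R R B R R B R B B B B.
1 of 15 · R · max L −∞ · min R 0 -> -1
2 of 15 · RR · max L −∞ · min R -1 -> -2
3 of 15 · RRR · max L −∞ · min R -2 -> -3
4 of 15 · RRRB · max L -3 · min R -2 -> -5/2
5 of 15 · RRRBR · max L -3 · min R -5/2 -> -11/4
6 of 15 · RRRBRR · max L -3 · min R -11/4 -> -23/8
7 of 15 · RRRBRRB · max L -23/8 · min R -11/4 -> -45/16
8 of 15 · RRRBRRBR · max L -23/8 · min R -45/16 -> -91/32
9 of 15 · RRRBRRBRR · max L -23/8 · min R -91/32 -> -183/64
10 of 15 · RRRBRRBRRB · max L -183/64 · min R -91/32 -> -365/128
11 of 15 · RRRBRRBRRBR · max L -183/64 · min R -365/128 -> -731/256
12 of 15 · RRRBRRBRRBRB · max L -731/256 · min R -365/128 -> -1461/512
13 of 15 · RRRBRRBRRBRBB · max L -1461/512 · min R -365/128 -> -2921/1024
14 of 15 · RRRBRRBRRBRBBB · max L -2921/1024 · min R -365/128 -> -5841/2048
15 of 15 · RRRBRRBRRBRBBBB · max L -5841/2048 · min R -365/128 -> -11681/4096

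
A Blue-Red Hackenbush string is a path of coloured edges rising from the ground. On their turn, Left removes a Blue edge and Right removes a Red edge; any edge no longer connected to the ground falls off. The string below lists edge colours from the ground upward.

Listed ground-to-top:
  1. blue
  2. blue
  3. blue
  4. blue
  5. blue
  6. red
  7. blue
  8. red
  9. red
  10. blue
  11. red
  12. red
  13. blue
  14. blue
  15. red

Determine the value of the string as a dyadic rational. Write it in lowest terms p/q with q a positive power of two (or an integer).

4685/1024

1 of 15 · b · max L 0 · min R +∞ ⇒ 1
2 of 15 · bb · max L 1 · min R +∞ ⇒ 2
3 of 15 · bbb · max L 2 · min R +∞ ⇒ 3
4 of 15 · bbbb · max L 3 · min R +∞ ⇒ 4
5 of 15 · bbbbb · max L 4 · min R +∞ ⇒ 5
6 of 15 · bbbbbr · max L 4 · min R 5 ⇒ 9/2
7 of 15 · bbbbbrb · max L 9/2 · min R 5 ⇒ 19/4
8 of 15 · bbbbbrbr · max L 9/2 · min R 19/4 ⇒ 37/8
9 of 15 · bbbbbrbrr · max L 9/2 · min R 37/8 ⇒ 73/16
10 of 15 · bbbbbrbrrb · max L 73/16 · min R 37/8 ⇒ 147/32
11 of 15 · bbbbbrbrrbr · max L 73/16 · min R 147/32 ⇒ 293/64
12 of 15 · bbbbbrbrrbrr · max L 73/16 · min R 293/64 ⇒ 585/128
13 of 15 · bbbbbrbrrbrrb · max L 585/128 · min R 293/64 ⇒ 1171/256
14 of 15 · bbbbbrbrrbrrbb · max L 1171/256 · min R 293/64 ⇒ 2343/512
15 of 15 · bbbbbrbrrbrrbbr · max L 1171/256 · min R 2343/512 ⇒ 4685/1024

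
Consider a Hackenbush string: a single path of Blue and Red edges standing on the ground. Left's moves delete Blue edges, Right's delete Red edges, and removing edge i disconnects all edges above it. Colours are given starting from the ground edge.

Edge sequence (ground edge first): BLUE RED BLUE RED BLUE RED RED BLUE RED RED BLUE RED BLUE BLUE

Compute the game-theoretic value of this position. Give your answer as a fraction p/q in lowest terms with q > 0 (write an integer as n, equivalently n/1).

5271/8192

edge 1 of 14 (BLUE): { 0 | — } ⇒ 1
edge 2 of 14 (RED): { 0 | 1 } ⇒ 1/2
edge 3 of 14 (BLUE): { 0,1/2 | 1 } ⇒ 3/4
edge 4 of 14 (RED): { 0,1/2 | 3/4,1 } ⇒ 5/8
edge 5 of 14 (BLUE): { 0,1/2,5/8 | 3/4,1 } ⇒ 11/16
edge 6 of 14 (RED): { 0,1/2,5/8 | 11/16,3/4,1 } ⇒ 21/32
edge 7 of 14 (RED): { 0,1/2,5/8 | 21/32,11/16,3/4,1 } ⇒ 41/64
edge 8 of 14 (BLUE): { 0,1/2,5/8,41/64 | 21/32,11/16,3/4,1 } ⇒ 83/128
edge 9 of 14 (RED): { 0,1/2,5/8,41/64 | 83/128,21/32,11/16,3/4,1 } ⇒ 165/256
edge 10 of 14 (RED): { 0,1/2,5/8,41/64 | 165/256,83/128,21/32,11/16,3/4,1 } ⇒ 329/512
edge 11 of 14 (BLUE): { 0,1/2,5/8,41/64,329/512 | 165/256,83/128,21/32,11/16,3/4,1 } ⇒ 659/1024
edge 12 of 14 (RED): { 0,1/2,5/8,41/64,329/512 | 659/1024,165/256,83/128,21/32,11/16,3/4,1 } ⇒ 1317/2048
edge 13 of 14 (BLUE): { 0,1/2,5/8,41/64,329/512,1317/2048 | 659/1024,165/256,83/128,21/32,11/16,3/4,1 } ⇒ 2635/4096
edge 14 of 14 (BLUE): { 0,1/2,5/8,41/64,329/512,1317/2048,2635/4096 | 659/1024,165/256,83/128,21/32,11/16,3/4,1 } ⇒ 5271/8192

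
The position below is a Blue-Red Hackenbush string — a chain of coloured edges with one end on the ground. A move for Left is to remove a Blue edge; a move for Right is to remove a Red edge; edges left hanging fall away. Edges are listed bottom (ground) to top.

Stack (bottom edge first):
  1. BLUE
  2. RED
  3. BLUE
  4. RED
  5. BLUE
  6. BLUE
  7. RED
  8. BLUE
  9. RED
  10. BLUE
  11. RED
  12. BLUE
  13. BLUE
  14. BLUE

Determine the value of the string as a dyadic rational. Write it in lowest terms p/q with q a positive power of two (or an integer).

5807/8192

G(B) = { 0 | — } — 1
G(BR) = { 0 | 1 } — 1/2
G(BRB) = { 0 1/2 | 1 } — 3/4
G(BRBR) = { 0 1/2 | 3/4 1 } — 5/8
G(BRBRB) = { 0 1/2 5/8 | 3/4 1 } — 11/16
G(BRBRBB) = { 0 1/2 5/8 11/16 | 3/4 1 } — 23/32
G(BRBRBBR) = { 0 1/2 5/8 11/16 | 23/32 3/4 1 } — 45/64
G(BRBRBBRB) = { 0 1/2 5/8 11/16 45/64 | 23/32 3/4 1 } — 91/128
G(BRBRBBRBR) = { 0 1/2 5/8 11/16 45/64 | 91/128 23/32 3/4 1 } — 181/256
G(BRBRBBRBRB) = { 0 1/2 5/8 11/16 45/64 181/256 | 91/128 23/32 3/4 1 } — 363/512
G(BRBRBBRBRBR) = { 0 1/2 5/8 11/16 45/64 181/256 | 363/512 91/128 23/32 3/4 1 } — 725/1024
G(BRBRBBRBRBRB) = { 0 1/2 5/8 11/16 45/64 181/256 725/1024 | 363/512 91/128 23/32 3/4 1 } — 1451/2048
G(BRBRBBRBRBRBB) = { 0 1/2 5/8 11/16 45/64 181/256 725/1024 1451/2048 | 363/512 91/128 23/32 3/4 1 } — 2903/4096
G(BRBRBBRBRBRBBB) = { 0 1/2 5/8 11/16 45/64 181/256 725/1024 1451/2048 2903/4096 | 363/512 91/128 23/32 3/4 1 } — 5807/8192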